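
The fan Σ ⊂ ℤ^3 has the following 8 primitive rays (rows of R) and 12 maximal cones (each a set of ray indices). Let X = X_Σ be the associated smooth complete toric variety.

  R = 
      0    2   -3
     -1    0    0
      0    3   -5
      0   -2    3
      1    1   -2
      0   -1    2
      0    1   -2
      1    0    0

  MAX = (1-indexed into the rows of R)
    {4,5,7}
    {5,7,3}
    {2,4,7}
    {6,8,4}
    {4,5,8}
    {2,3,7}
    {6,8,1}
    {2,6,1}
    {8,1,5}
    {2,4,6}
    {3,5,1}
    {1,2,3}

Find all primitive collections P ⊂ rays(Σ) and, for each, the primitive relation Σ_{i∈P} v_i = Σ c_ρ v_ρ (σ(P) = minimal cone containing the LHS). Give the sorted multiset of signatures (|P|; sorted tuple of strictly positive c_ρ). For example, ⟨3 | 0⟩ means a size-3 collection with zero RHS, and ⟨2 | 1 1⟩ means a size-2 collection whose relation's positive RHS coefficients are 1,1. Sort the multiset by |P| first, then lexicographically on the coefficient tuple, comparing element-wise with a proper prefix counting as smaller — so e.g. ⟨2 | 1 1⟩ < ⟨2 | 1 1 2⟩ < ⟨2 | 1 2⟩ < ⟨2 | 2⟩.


Σ has 10 primitive collections:

  {1,4}:  v_{1} + v_{4} = 0  ⟹  sig = ⟨2 | 0⟩
  {2,8}:  v_{2} + v_{8} = 0  ⟹  sig = ⟨2 | 0⟩
  {6,7}:  v_{6} + v_{7} = 0  ⟹  sig = ⟨2 | 0⟩
  {1,7}:  v_{1} + v_{7} = v_{3}  ⟹  sig = ⟨2 | 1⟩
  {2,5}:  v_{2} + v_{5} = v_{7}  ⟹  sig = ⟨2 | 1⟩
  {3,4}:  v_{3} + v_{4} = v_{7}  ⟹  sig = ⟨2 | 1⟩
  {3,6}:  v_{3} + v_{6} = v_{1}  ⟹  sig = ⟨2 | 1⟩
  {5,6}:  v_{5} + v_{6} = v_{8}  ⟹  sig = ⟨2 | 1⟩
  {7,8}:  v_{7} + v_{8} = v_{5}  ⟹  sig = ⟨2 | 1⟩
  {3,8}:  v_{3} + v_{8} = v_{1} + v_{5}  ⟹  sig = ⟨2 | 1 1⟩

Signatures (|P|; sorted positive RHS coefficients), sorted:
    ⟨2 | 0⟩
    ⟨2 | 0⟩
    ⟨2 | 0⟩
    ⟨2 | 1⟩
    ⟨2 | 1⟩
    ⟨2 | 1⟩
    ⟨2 | 1⟩
    ⟨2 | 1⟩
    ⟨2 | 1⟩
    ⟨2 | 1 1⟩


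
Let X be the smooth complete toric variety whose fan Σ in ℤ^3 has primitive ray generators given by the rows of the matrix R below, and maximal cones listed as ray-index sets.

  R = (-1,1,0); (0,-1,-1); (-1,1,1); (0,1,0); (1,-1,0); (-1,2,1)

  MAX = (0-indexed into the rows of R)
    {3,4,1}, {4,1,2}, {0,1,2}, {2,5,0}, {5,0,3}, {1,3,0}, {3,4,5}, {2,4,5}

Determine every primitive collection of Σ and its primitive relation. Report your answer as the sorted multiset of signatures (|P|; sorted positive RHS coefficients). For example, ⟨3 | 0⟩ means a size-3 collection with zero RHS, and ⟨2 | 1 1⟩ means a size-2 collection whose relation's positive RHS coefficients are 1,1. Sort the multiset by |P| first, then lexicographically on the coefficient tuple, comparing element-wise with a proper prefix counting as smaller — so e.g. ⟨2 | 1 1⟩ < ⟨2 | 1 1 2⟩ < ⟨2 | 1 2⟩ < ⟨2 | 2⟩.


3 minimal non-faces of Δ(Σ) (on 6 rays):

  {0,4}:  v_{0} + v_{4} = 0  so sig = ⟨2 | 0⟩
  {1,5}:  v_{1} + v_{5} = v_{0}  so sig = ⟨2 | 1⟩
  {2,3}:  v_{2} + v_{3} = v_{5}  so sig = ⟨2 | 1⟩

Hence PRS(X_Σ) =
{ ⟨2 | 0⟩,  ⟨2 | 1⟩ ×2 }


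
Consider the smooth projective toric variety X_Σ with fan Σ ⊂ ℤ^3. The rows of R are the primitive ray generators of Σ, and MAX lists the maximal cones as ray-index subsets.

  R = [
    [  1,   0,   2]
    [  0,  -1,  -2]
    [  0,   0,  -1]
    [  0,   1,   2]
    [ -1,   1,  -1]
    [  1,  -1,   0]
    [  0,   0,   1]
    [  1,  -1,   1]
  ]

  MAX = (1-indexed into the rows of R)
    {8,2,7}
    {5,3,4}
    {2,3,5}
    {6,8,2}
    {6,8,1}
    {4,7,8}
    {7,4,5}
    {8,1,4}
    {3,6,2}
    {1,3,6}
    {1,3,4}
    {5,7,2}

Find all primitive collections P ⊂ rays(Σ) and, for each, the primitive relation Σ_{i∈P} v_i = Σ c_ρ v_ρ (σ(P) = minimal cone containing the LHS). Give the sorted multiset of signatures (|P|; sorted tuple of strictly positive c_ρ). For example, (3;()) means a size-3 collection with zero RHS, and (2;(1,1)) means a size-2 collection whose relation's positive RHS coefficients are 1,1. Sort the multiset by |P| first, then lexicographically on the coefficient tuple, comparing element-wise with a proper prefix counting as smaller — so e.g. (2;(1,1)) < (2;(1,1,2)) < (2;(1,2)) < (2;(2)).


Primitive collections (10):

  P={2,4}:  v_{2} + v_{4} = 0  so sig = (2;())
  P={3,7}:  v_{3} + v_{7} = 0  so sig = (2;())
  P={5,8}:  v_{5} + v_{8} = 0  so sig = (2;())
  P={1,2}:  v_{1} + v_{2} = v_{6}  so sig = (2;(1))
  P={3,8}:  v_{3} + v_{8} = v_{6}  so sig = (2;(1))
  P={4,6}:  v_{4} + v_{6} = v_{1}  so sig = (2;(1))
  P={5,6}:  v_{5} + v_{6} = v_{3}  so sig = (2;(1))
  P={6,7}:  v_{6} + v_{7} = v_{8}  so sig = (2;(1))
  P={1,5}:  v_{1} + v_{5} = v_{3} + v_{4}  so sig = (2;(1,1))
  P={1,7}:  v_{1} + v_{7} = v_{4} + v_{8}  so sig = (2;(1,1))

Hence PRS(X_Σ) =
    (2;())
    (2;())
    (2;())
    (2;(1))
    (2;(1))
    (2;(1))
    (2;(1))
    (2;(1))
    (2;(1,1))
    (2;(1,1))


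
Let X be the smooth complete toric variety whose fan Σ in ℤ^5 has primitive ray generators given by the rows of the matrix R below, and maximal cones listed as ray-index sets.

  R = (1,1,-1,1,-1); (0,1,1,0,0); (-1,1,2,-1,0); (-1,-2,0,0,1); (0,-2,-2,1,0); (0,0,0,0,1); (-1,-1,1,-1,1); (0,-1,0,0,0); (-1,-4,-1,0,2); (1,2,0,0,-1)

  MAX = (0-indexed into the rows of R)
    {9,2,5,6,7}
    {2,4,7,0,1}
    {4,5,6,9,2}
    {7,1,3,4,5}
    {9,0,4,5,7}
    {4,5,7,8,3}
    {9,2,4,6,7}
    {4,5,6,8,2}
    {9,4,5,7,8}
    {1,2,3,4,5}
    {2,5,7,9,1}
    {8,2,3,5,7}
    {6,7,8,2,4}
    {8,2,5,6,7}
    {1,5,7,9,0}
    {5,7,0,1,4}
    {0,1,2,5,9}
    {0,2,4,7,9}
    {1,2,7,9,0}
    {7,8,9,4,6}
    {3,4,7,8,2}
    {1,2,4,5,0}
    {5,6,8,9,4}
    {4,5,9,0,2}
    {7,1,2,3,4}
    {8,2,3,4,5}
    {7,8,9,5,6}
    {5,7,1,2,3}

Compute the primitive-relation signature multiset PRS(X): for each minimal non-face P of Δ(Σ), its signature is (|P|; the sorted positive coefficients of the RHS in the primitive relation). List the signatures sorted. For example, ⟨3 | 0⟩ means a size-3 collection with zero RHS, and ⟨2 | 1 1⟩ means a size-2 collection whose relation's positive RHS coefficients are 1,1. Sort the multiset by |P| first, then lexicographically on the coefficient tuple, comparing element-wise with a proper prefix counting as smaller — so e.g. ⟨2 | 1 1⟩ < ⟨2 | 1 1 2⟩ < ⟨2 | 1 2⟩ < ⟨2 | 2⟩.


Σ has 12 primitive collections:

  P={0,6}:  v_{0} + v_{6} = 0  ⟹  sig = ⟨2 | 0⟩
  P={3,9}:  v_{3} + v_{9} = 0  ⟹  sig = ⟨2 | 0⟩
  P={0,3}:  v_{0} + v_{3} = v_{1} + v_{4}  ⟹  sig = ⟨2 | 1 1⟩
  P={3,6}:  v_{3} + v_{6} = v_{2} + v_{8}  ⟹  sig = ⟨2 | 1 1⟩
  P={0,8}:  v_{0} + v_{8} = v_{4} + v_{5} + v_{7}  ⟹  sig = ⟨2 | 1 1 1⟩
  P={1,6}:  v_{1} + v_{6} = v_{2} + v_{5} + v_{7}  ⟹  sig = ⟨2 | 1 1 1⟩
  P={1,8}:  v_{1} + v_{8} = v_{3} + v_{5} + v_{7}  ⟹  sig = ⟨2 | 1 1 1⟩
  P={1,4,9}:  v_{1} + v_{4} + v_{9} = v_{0}  ⟹  sig = ⟨3 | 1⟩
  P={2,8,9}:  v_{2} + v_{8} + v_{9} = v_{6}  ⟹  sig = ⟨3 | 1⟩
  P={0,2,5,7}:  v_{0} + v_{2} + v_{5} + v_{7} = v_{1}  ⟹  sig = ⟨4 | 1⟩
  P={2,4,5,7}:  v_{2} + v_{4} + v_{5} + v_{7} = v_{3}  ⟹  sig = ⟨4 | 1⟩
  P={4,5,6,7}:  v_{4} + v_{5} + v_{6} + v_{7} = v_{8}  ⟹  sig = ⟨4 | 1⟩

Hence PRS(X_Σ) =
[⟨2 | 0⟩, ⟨2 | 0⟩, ⟨2 | 1 1⟩, ⟨2 | 1 1⟩, ⟨2 | 1 1 1⟩, ⟨2 | 1 1 1⟩, ⟨2 | 1 1 1⟩, ⟨3 | 1⟩, ⟨3 | 1⟩, ⟨4 | 1⟩, ⟨4 | 1⟩, ⟨4 | 1⟩]


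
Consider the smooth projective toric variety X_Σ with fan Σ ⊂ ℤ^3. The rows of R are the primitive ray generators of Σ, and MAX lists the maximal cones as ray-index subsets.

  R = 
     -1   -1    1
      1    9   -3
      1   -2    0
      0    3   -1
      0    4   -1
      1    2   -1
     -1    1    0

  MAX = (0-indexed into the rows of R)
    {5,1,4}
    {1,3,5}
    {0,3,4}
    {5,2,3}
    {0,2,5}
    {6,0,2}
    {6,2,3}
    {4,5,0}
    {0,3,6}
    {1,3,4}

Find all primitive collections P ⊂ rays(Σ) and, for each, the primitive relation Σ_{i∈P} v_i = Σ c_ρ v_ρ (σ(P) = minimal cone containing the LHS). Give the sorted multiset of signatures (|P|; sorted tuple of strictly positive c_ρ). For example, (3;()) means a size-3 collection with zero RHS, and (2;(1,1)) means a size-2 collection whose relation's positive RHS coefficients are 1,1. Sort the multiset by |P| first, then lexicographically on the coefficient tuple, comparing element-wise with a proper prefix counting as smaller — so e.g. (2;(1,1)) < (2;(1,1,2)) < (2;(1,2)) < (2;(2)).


The 9 primitive collections of Σ (r=7, n=3):

  • {2,4}:  v_{2} + v_{4} = v_{5} — sig = (2;(1))
  • {5,6}:  v_{5} + v_{6} = v_{3} — sig = (2;(1))
  • {1,2}:  v_{1} + v_{2} = v_{3} + 2·v_{5} — sig = (2;(1,2))
  • {1,6}:  v_{1} + v_{6} = 2·v_{3} + v_{4} — sig = (2;(1,2))
  • {4,6}:  v_{4} + v_{6} = v_{0} + 2·v_{3} — sig = (2;(1,2))
  • {0,1}:  v_{0} + v_{1} = 2·v_{4} — sig = (2;(2))
  • {0,2,3}:  v_{0} + v_{2} + v_{3} = 0 — sig = (3;())
  • {0,3,5}:  v_{0} + v_{3} + v_{5} = v_{4} — sig = (3;(1))
  • {3,4,5}:  v_{3} + v_{4} + v_{5} = v_{1} — sig = (3;(1))

Signatures (|P|; sorted positive RHS coefficients), sorted:
{ (2;(1)) ×2,  (2;(1,2)) ×3,  (2;(2)),  (3;()),  (3;(1)) ×2 }


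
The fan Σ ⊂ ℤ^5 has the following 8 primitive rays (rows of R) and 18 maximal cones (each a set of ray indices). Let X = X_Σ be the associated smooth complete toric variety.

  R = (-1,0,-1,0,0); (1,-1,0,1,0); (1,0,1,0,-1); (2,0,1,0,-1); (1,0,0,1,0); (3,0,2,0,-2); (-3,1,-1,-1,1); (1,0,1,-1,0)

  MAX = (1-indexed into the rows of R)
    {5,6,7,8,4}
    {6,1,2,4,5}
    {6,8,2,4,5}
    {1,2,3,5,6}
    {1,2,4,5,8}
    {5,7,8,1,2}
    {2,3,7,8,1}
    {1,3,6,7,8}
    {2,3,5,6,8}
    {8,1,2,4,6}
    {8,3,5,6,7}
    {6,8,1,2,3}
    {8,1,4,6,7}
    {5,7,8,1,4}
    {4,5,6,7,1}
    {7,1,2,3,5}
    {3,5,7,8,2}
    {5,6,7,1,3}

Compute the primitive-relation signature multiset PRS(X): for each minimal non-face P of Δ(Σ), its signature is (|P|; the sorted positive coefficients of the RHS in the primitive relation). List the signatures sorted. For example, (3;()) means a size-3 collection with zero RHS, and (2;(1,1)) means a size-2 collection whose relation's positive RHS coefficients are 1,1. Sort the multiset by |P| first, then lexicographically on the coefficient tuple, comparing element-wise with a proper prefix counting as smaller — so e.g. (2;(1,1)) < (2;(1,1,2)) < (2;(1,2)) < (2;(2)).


|primitive collections| = 5. Relations:

  • {3,4}:  v_{3} + v_{4} = v_{6} — sig = (2;(1))
  • {2,4,7}:  v_{2} + v_{4} + v_{7} = 0 — sig = (3;())
  • {2,6,7}:  v_{2} + v_{6} + v_{7} = v_{3} — sig = (3;(1))
  • {1,3,5,8}:  v_{1} + v_{3} + v_{5} + v_{8} = v_{4} — sig = (4;(1))
  • {1,5,6,8}:  v_{1} + v_{5} + v_{6} + v_{8} = 2·v_{4} — sig = (4;(2))

so the primitive-relation signature multiset is
    |P|=2: 1 collection, coeffs (1)
    |P|=3: 2 collections, coeffs (), (1)
    |P|=4: 2 collections, coeffs (1), (2)


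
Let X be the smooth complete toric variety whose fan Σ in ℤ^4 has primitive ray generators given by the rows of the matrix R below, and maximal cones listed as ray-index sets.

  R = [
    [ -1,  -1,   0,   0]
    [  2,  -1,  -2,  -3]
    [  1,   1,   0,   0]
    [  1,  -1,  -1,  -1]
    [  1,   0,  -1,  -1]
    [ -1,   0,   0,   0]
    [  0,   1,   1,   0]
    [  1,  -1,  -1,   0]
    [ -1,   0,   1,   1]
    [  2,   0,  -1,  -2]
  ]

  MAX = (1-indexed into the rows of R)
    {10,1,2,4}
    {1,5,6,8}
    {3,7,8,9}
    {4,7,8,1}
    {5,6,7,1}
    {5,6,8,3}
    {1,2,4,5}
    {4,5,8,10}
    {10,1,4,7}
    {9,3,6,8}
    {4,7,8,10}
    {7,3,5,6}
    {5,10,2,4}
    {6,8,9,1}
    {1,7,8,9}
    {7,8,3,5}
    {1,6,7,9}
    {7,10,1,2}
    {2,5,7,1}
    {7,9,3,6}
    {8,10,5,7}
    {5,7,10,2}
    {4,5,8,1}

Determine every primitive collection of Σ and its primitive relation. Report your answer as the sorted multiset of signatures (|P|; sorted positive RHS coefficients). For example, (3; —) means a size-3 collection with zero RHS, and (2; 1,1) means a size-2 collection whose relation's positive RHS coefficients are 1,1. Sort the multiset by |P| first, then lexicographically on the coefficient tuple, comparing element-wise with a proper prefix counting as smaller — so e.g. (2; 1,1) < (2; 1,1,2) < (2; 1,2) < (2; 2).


Primitive collections (18):

  {1,3}:  v_{1} + v_{3} = 0  →  sig = (2; —)
  {5,9}:  v_{5} + v_{9} = 0  →  sig = (2; —)
  {2,3}:  v_{2} + v_{3} = v_{5} + v_{10}  →  sig = (2; 1,1)
  {2,9}:  v_{2} + v_{9} = v_{1} + v_{10}  →  sig = (2; 1,1)
  {4,6}:  v_{4} + v_{6} = v_{1} + v_{5}  →  sig = (2; 1,1)
  {9,10}:  v_{9} + v_{10} = v_{4} + v_{7}  →  sig = (2; 1,1)
  {3,4}:  v_{3} + v_{4} = v_{5} + v_{7} + v_{8}  →  sig = (2; 1,1,1)
  {4,9}:  v_{4} + v_{9} = v_{1} + v_{7} + v_{8}  →  sig = (2; 1,1,1)
  {6,10}:  v_{6} + v_{10} = v_{1} + 2·v_{5} + v_{7}  →  sig = (2; 1,1,2)
  {2,8}:  v_{2} + v_{8} = 2·v_{4} + v_{5}  →  sig = (2; 1,2)
  {3,10}:  v_{3} + v_{10} = 2·v_{5} + 2·v_{7} + v_{8}  →  sig = (2; 1,2,2)
  {2,6}:  v_{2} + v_{6} = 2·v_{1} + 3·v_{5} + v_{7}  →  sig = (2; 1,2,3)
  {6,7,8}:  v_{6} + v_{7} + v_{8} = 0  →  sig = (3; —)
  {1,5,10}:  v_{1} + v_{5} + v_{10} = v_{2}  →  sig = (3; 1)
  {4,5,7}:  v_{4} + v_{5} + v_{7} = v_{10}  →  sig = (3; 1)
  {2,4,7}:  v_{2} + v_{4} + v_{7} = v_{1} + 2·v_{10}  →  sig = (3; 1,2)
  {1,8,10}:  v_{1} + v_{8} + v_{10} = 2·v_{4}  →  sig = (3; 2)
  {1,5,7,8}:  v_{1} + v_{5} + v_{7} + v_{8} = v_{4}  →  sig = (4; 1)

Hence PRS(X_Σ) =
    (2; —)
    (2; —)
    (2; 1,1)
    (2; 1,1)
    (2; 1,1)
    (2; 1,1)
    (2; 1,1,1)
    (2; 1,1,1)
    (2; 1,1,2)
    (2; 1,2)
    (2; 1,2,2)
    (2; 1,2,3)
    (3; —)
    (3; 1)
    (3; 1)
    (3; 1,2)
    (3; 2)
    (4; 1)


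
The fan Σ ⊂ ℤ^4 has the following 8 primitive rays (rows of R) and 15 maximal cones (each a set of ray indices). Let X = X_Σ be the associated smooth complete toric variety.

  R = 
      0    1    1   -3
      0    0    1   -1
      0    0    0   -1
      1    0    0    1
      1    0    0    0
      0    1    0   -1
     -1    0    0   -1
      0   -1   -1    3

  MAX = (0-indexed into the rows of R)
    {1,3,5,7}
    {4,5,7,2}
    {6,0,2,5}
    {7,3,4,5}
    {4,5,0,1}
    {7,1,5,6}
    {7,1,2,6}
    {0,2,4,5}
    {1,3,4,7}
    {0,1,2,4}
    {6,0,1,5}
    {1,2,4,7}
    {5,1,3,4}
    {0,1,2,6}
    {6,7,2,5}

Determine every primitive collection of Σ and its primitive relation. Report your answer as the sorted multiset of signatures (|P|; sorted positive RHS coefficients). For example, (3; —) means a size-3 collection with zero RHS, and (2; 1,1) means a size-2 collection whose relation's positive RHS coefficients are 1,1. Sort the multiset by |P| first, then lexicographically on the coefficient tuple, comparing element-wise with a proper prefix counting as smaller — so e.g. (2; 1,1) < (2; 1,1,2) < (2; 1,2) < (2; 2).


Minimal non-faces — 7 found among 8 rays, 15 max cones:

  P = {0,7}:  v_{0} + v_{7} = 0 ; sig = (2; —)
  P = {3,6}:  v_{3} + v_{6} = 0 ; sig = (2; —)
  P = {2,3}:  v_{2} + v_{3} = v_{4} ; sig = (2; 1)
  P = {4,6}:  v_{4} + v_{6} = v_{2} ; sig = (2; 1)
  P = {0,3}:  v_{0} + v_{3} = v_{1} + v_{4} + v_{5} ; sig = (2; 1,1,1)
  P = {1,2,5}:  v_{1} + v_{2} + v_{5} = v_{0} ; sig = (3; 1)
  P = {1,4,5,7}:  v_{1} + v_{4} + v_{5} + v_{7} = v_{3} ; sig = (4; 1)

Signatures (|P|; sorted positive RHS coefficients), sorted:
{ (2; —) ×2,  (2; 1) ×2,  (2; 1,1,1),  (3; 1),  (4; 1) }


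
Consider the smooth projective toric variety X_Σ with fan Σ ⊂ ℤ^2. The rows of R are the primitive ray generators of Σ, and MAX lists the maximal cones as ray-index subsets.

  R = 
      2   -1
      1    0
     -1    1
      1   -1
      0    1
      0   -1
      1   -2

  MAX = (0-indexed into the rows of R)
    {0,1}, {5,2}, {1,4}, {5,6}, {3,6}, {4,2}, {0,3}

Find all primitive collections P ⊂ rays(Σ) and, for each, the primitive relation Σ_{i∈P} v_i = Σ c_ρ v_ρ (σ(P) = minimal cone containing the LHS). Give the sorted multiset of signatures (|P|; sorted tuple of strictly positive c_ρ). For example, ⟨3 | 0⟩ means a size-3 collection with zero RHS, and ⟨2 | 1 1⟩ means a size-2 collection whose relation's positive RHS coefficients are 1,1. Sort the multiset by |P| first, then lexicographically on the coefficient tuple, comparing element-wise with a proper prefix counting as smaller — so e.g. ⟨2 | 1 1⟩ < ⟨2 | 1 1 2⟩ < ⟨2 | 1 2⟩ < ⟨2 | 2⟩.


14 minimal non-faces of Δ(Σ) (on 7 rays):

  • {2,3}:  v_{2} + v_{3} = 0 ; sig = ⟨2 | 0⟩
  • {4,5}:  v_{4} + v_{5} = 0 ; sig = ⟨2 | 0⟩
  • {0,2}:  v_{0} + v_{2} = v_{1} ; sig = ⟨2 | 1⟩
  • {1,2}:  v_{1} + v_{2} = v_{4} ; sig = ⟨2 | 1⟩
  • {1,3}:  v_{1} + v_{3} = v_{0} ; sig = ⟨2 | 1⟩
  • {1,5}:  v_{1} + v_{5} = v_{3} ; sig = ⟨2 | 1⟩
  • {2,6}:  v_{2} + v_{6} = v_{5} ; sig = ⟨2 | 1⟩
  • {3,4}:  v_{3} + v_{4} = v_{1} ; sig = ⟨2 | 1⟩
  • {3,5}:  v_{3} + v_{5} = v_{6} ; sig = ⟨2 | 1⟩
  • {4,6}:  v_{4} + v_{6} = v_{3} ; sig = ⟨2 | 1⟩
  • {0,4}:  v_{0} + v_{4} = 2·v_{1} ; sig = ⟨2 | 2⟩
  • {0,5}:  v_{0} + v_{5} = 2·v_{3} ; sig = ⟨2 | 2⟩
  • {1,6}:  v_{1} + v_{6} = 2·v_{3} ; sig = ⟨2 | 2⟩
  • {0,6}:  v_{0} + v_{6} = 3·v_{3} ; sig = ⟨2 | 3⟩

Sorted signature multiset PRS(X):
{ ⟨2 | 0⟩ ×2,  ⟨2 | 1⟩ ×8,  ⟨2 | 2⟩ ×3,  ⟨2 | 3⟩ }


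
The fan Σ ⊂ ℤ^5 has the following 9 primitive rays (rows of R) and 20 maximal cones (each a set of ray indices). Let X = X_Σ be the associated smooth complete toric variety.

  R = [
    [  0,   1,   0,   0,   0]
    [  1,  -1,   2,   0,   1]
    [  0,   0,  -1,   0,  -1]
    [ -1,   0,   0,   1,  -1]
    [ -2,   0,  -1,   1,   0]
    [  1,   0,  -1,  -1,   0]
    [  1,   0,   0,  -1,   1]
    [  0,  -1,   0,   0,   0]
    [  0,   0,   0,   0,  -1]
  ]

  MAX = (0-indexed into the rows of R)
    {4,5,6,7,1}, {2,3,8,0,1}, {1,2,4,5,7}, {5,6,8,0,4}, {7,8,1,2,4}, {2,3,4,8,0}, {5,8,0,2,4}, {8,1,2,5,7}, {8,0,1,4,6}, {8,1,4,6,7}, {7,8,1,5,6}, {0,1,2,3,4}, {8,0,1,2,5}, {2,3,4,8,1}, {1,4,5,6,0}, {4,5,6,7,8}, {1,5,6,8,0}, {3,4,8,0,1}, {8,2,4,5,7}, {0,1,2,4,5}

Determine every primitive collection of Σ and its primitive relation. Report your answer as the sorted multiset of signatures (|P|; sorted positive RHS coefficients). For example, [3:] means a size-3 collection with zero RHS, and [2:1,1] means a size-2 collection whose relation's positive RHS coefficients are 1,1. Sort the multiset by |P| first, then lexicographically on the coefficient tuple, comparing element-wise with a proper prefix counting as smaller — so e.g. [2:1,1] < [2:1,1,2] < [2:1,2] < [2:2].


Minimal non-faces — 7 found among 9 rays, 20 max cones:

  P={0,7}:  v_{0} + v_{7} = 0  so sig = [2:]
  P={3,6}:  v_{3} + v_{6} = 0  so sig = [2:]
  P={2,6}:  v_{2} + v_{6} = v_{5}  so sig = [2:1]
  P={3,5}:  v_{3} + v_{5} = v_{2}  so sig = [2:1]
  P={3,7}:  v_{3} + v_{7} = v_{1} + v_{2} + v_{4} + v_{8}  so sig = [2:1,1,1,1]
  P={1,4,5,8}:  v_{1} + v_{4} + v_{5} + v_{8} = v_{7}  so sig = [4:1]
  P={0,1,2,4,8}:  v_{0} + v_{1} + v_{2} + v_{4} + v_{8} = v_{3}  so sig = [5:1]

Signatures (|P|; sorted positive RHS coefficients), sorted:
    [2:]
    [2:]
    [2:1]
    [2:1]
    [2:1,1,1,1]
    [4:1]
    [5:1]


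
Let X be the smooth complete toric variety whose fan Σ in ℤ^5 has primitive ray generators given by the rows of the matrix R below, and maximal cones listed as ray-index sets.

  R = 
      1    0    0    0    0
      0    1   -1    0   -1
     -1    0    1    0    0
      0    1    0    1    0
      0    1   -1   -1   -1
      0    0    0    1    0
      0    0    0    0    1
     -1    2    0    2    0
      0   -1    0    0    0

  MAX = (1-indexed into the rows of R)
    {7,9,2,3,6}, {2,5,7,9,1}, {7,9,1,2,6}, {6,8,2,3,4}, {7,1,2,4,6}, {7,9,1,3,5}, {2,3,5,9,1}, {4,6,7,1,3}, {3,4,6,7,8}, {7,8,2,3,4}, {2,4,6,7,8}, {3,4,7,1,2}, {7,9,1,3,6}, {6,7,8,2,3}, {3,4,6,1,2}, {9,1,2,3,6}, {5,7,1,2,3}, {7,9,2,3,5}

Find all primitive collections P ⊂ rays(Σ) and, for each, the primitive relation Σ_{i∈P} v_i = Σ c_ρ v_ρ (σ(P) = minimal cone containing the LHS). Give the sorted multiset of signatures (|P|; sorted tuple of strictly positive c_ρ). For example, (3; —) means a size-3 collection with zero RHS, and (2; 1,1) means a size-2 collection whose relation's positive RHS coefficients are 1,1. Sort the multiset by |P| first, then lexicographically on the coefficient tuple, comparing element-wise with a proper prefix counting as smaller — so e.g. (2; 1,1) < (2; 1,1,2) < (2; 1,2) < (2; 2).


Primitive collections (9):

  • {4,9}:  v_{4} + v_{9} = v_{6} — sig = (2; 1)
  • {5,6}:  v_{5} + v_{6} = v_{2} — sig = (2; 1)
  • {4,5}:  v_{4} + v_{5} = v_{1} + 2·v_{2} + v_{3} + v_{7} — sig = (2; 1,1,1,2)
  • {5,8}:  v_{5} + v_{8} = 2·v_{2} + v_{3} + v_{4} + v_{7} — sig = (2; 1,1,1,2)
  • {8,9}:  v_{8} + v_{9} = v_{2} + v_{3} + 2·v_{6} + v_{7} — sig = (2; 1,1,1,2)
  • {1,8}:  v_{1} + v_{8} = 2·v_{4} — sig = (2; 2)
  • {1,2,3,7,9}:  v_{1} + v_{2} + v_{3} + v_{7} + v_{9} = 0 — sig = (5; —)
  • {1,2,3,6,7}:  v_{1} + v_{2} + v_{3} + v_{6} + v_{7} = v_{4} — sig = (5; 1)
  • {2,3,4,6,7}:  v_{2} + v_{3} + v_{4} + v_{6} + v_{7} = v_{8} — sig = (5; 1)

so the primitive-relation signature multiset is
[(2; 1), (2; 1), (2; 1,1,1,2), (2; 1,1,1,2), (2; 1,1,1,2), (2; 2), (5; —), (5; 1), (5; 1)]


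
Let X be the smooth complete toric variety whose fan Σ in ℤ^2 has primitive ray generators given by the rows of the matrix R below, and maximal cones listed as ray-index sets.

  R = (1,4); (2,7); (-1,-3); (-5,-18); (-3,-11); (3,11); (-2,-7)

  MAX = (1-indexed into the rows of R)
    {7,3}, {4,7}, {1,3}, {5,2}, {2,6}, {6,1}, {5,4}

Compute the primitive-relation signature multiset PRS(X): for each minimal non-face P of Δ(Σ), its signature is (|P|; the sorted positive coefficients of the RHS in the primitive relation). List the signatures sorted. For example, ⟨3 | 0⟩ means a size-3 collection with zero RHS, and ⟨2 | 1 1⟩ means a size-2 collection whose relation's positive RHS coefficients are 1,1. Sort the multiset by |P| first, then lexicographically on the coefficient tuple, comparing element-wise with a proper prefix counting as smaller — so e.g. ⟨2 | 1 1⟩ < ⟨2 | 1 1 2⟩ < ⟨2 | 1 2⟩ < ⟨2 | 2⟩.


14 collections generate NE(X_Σ); each relation:

  P={2,7}:  v_{2} + v_{7} = 0  ⇒ sig = ⟨2 | 0⟩
  P={5,6}:  v_{5} + v_{6} = 0  ⇒ sig = ⟨2 | 0⟩
  P={1,2}:  v_{1} + v_{2} = v_{6}  ⇒ sig = ⟨2 | 1⟩
  P={1,5}:  v_{1} + v_{5} = v_{7}  ⇒ sig = ⟨2 | 1⟩
  P={1,7}:  v_{1} + v_{7} = v_{3}  ⇒ sig = ⟨2 | 1⟩
  P={2,3}:  v_{2} + v_{3} = v_{1}  ⇒ sig = ⟨2 | 1⟩
  P={2,4}:  v_{2} + v_{4} = v_{5}  ⇒ sig = ⟨2 | 1⟩
  P={4,6}:  v_{4} + v_{6} = v_{7}  ⇒ sig = ⟨2 | 1⟩
  P={5,7}:  v_{5} + v_{7} = v_{4}  ⇒ sig = ⟨2 | 1⟩
  P={6,7}:  v_{6} + v_{7} = v_{1}  ⇒ sig = ⟨2 | 1⟩
  P={1,4}:  v_{1} + v_{4} = 2·v_{7}  ⇒ sig = ⟨2 | 2⟩
  P={3,5}:  v_{3} + v_{5} = 2·v_{7}  ⇒ sig = ⟨2 | 2⟩
  P={3,6}:  v_{3} + v_{6} = 2·v_{1}  ⇒ sig = ⟨2 | 2⟩
  P={3,4}:  v_{3} + v_{4} = 3·v_{7}  ⇒ sig = ⟨2 | 3⟩

Sorted signature multiset PRS(X):
    ⟨2 | 0⟩
    ⟨2 | 0⟩
    ⟨2 | 1⟩
    ⟨2 | 1⟩
    ⟨2 | 1⟩
    ⟨2 | 1⟩
    ⟨2 | 1⟩
    ⟨2 | 1⟩
    ⟨2 | 1⟩
    ⟨2 | 1⟩
    ⟨2 | 2⟩
    ⟨2 | 2⟩
    ⟨2 | 2⟩
    ⟨2 | 3⟩


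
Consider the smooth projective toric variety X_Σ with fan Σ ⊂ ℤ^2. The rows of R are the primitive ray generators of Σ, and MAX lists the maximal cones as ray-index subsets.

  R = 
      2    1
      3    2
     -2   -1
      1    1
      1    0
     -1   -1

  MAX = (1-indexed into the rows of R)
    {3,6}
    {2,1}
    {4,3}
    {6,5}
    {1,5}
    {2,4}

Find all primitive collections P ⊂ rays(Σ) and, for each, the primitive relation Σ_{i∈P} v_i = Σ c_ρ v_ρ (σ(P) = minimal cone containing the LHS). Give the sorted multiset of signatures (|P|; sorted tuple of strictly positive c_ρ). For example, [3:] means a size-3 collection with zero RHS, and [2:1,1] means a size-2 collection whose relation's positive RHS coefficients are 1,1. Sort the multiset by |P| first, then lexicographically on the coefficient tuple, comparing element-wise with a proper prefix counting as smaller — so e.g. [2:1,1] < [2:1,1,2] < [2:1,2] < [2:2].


9 minimal non-faces of Δ(Σ) (on 6 rays):

  P = {1,3}:  v_{1} + v_{3} = 0 ; sig = [2:]
  P = {4,6}:  v_{4} + v_{6} = 0 ; sig = [2:]
  P = {1,4}:  v_{1} + v_{4} = v_{2} ; sig = [2:1]
  P = {1,6}:  v_{1} + v_{6} = v_{5} ; sig = [2:1]
  P = {2,3}:  v_{2} + v_{3} = v_{4} ; sig = [2:1]
  P = {2,6}:  v_{2} + v_{6} = v_{1} ; sig = [2:1]
  P = {3,5}:  v_{3} + v_{5} = v_{6} ; sig = [2:1]
  P = {4,5}:  v_{4} + v_{5} = v_{1} ; sig = [2:1]
  P = {2,5}:  v_{2} + v_{5} = 2·v_{1} ; sig = [2:2]

Signatures (|P|; sorted positive RHS coefficients), sorted:
    |P|=2: 9 collections, coeffs (), (), (1), (1), (1), (1), (1), (1), (2)


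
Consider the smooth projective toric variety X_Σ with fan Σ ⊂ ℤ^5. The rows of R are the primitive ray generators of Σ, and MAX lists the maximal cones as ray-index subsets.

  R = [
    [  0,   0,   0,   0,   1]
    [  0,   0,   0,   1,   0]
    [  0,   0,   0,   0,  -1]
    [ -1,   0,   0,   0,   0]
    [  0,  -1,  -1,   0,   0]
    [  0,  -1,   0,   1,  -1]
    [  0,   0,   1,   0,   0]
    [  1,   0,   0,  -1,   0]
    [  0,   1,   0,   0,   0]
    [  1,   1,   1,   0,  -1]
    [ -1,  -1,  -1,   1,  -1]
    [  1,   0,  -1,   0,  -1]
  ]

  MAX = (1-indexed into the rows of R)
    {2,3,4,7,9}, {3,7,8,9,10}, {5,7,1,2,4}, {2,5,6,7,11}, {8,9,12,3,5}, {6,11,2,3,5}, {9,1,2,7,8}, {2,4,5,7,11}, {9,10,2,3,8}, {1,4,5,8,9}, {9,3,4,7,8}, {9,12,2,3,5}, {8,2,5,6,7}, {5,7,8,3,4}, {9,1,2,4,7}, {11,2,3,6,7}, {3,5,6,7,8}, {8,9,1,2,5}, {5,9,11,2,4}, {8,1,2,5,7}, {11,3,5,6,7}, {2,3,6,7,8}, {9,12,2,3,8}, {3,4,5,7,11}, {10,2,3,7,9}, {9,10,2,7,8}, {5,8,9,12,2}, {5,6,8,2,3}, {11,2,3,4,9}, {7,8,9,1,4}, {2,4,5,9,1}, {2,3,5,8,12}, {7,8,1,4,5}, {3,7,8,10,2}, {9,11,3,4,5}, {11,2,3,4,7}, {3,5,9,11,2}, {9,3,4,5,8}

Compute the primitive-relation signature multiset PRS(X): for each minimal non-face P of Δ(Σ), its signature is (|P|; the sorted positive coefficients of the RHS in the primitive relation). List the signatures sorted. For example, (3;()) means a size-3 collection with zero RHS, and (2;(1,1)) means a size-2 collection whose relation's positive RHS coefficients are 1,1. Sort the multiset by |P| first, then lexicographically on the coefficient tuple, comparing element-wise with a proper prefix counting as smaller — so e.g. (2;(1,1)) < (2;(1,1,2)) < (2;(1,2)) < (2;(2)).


The 24 primitive collections of Σ (r=12, n=5):

  P={1,3}:  v_{1} + v_{3} = 0  ⇒ sig = (2;())
  P={4,6}:  v_{4} + v_{6} = v_{7} + v_{11}  ⇒ sig = (2;(1,1))
  P={6,9}:  v_{6} + v_{9} = v_{2} + v_{3}  ⇒ sig = (2;(1,1))
  P={8,11}:  v_{8} + v_{11} = v_{3} + v_{5}  ⇒ sig = (2;(1,1))
  P={1,6}:  v_{1} + v_{6} = v_{2} + v_{5} + v_{7}  ⇒ sig = (2;(1,1,1))
  P={1,11}:  v_{1} + v_{11} = v_{2} + v_{4} + v_{5}  ⇒ sig = (2;(1,1,1))
  P={4,10}:  v_{4} + v_{10} = v_{3} + v_{7} + v_{9}  ⇒ sig = (2;(1,1,1))
  P={4,12}:  v_{4} + v_{12} = v_{3} + v_{5} + v_{9}  ⇒ sig = (2;(1,1,1))
  P={5,10}:  v_{5} + v_{10} = v_{2} + v_{3} + v_{8}  ⇒ sig = (2;(1,1,1))
  P={7,12}:  v_{7} + v_{12} = v_{2} + v_{3} + v_{8}  ⇒ sig = (2;(1,1,1))
  P={1,10}:  v_{1} + v_{10} = v_{2} + v_{7} + v_{8} + v_{9}  ⇒ sig = (2;(1,1,1,1))
  P={1,12}:  v_{1} + v_{12} = v_{2} + v_{5} + v_{8} + v_{9}  ⇒ sig = (2;(1,1,1,1))
  P={6,10}:  v_{6} + v_{10} = 2·v_{2} + 2·v_{3} + v_{7} + v_{8}  ⇒ sig = (2;(1,1,2,2))
  P={6,12}:  v_{6} + v_{12} = 2·v_{2} + 2·v_{3} + v_{5} + v_{8}  ⇒ sig = (2;(1,1,2,2))
  P={11,12}:  v_{11} + v_{12} = v_{2} + 2·v_{3} + 2·v_{5} + v_{9}  ⇒ sig = (2;(1,1,2,2))
  P={10,11}:  v_{10} + v_{11} = v_{2} + 2·v_{3}  ⇒ sig = (2;(1,2))
  P={10,12}:  v_{10} + v_{12} = 2·v_{2} + 2·v_{3} + 2·v_{8} + v_{9}  ⇒ sig = (2;(1,2,2,2))
  P={2,4,8}:  v_{2} + v_{4} + v_{8} = 0  ⇒ sig = (3;())
  P={5,7,9}:  v_{5} + v_{7} + v_{9} = 0  ⇒ sig = (3;())
  P={7,9,11}:  v_{7} + v_{9} + v_{11} = v_{2} + v_{3} + v_{4}  ⇒ sig = (3;(1,1,1))
  P={2,3,4,5}:  v_{2} + v_{3} + v_{4} + v_{5} = v_{11}  ⇒ sig = (4;(1))
  P={2,3,5,7}:  v_{2} + v_{3} + v_{5} + v_{7} = v_{6}  ⇒ sig = (4;(1))
  P={2,3,5,8,9}:  v_{2} + v_{3} + v_{5} + v_{8} + v_{9} = v_{12}  ⇒ sig = (5;(1))
  P={2,3,7,8,9}:  v_{2} + v_{3} + v_{7} + v_{8} + v_{9} = v_{10}  ⇒ sig = (5;(1))

Hence PRS(X_Σ) =
    |P|=2: 17 collections, coeffs (), (1,1), (1,1), (1,1), (1,1,1), (1,1,1), (1,1,1), (1,1,1), (1,1,1), (1,1,1), (1,1,1,1), (1,1,1,1), (1,1,2,2), (1,1,2,2), (1,1,2,2), (1,2), (1,2,2,2)
    |P|=3: 3 collections, coeffs (), (), (1,1,1)
    |P|=4: 2 collections, coeffs (1), (1)
    |P|=5: 2 collections, coeffs (1), (1)


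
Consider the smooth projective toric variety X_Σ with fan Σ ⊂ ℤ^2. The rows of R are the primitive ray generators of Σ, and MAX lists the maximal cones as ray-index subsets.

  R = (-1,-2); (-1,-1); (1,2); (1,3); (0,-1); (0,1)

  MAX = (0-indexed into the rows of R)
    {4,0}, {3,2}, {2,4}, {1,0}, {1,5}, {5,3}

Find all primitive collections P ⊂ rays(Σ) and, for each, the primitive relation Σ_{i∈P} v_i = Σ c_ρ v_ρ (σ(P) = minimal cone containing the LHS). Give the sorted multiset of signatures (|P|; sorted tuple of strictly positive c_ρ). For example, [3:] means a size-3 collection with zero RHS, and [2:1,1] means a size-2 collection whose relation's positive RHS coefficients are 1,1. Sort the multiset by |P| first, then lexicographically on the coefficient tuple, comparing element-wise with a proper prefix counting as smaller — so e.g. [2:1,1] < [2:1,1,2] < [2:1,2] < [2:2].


Minimal non-faces — 9 found among 6 rays, 6 max cones:

  P={0,2}:  v_{0} + v_{2} = 0 ; sig = [2:]
  P={4,5}:  v_{4} + v_{5} = 0 ; sig = [2:]
  P={0,3}:  v_{0} + v_{3} = v_{5} ; sig = [2:1]
  P={0,5}:  v_{0} + v_{5} = v_{1} ; sig = [2:1]
  P={1,2}:  v_{1} + v_{2} = v_{5} ; sig = [2:1]
  P={1,4}:  v_{1} + v_{4} = v_{0} ; sig = [2:1]
  P={2,5}:  v_{2} + v_{5} = v_{3} ; sig = [2:1]
  P={3,4}:  v_{3} + v_{4} = v_{2} ; sig = [2:1]
  P={1,3}:  v_{1} + v_{3} = 2·v_{5} ; sig = [2:2]

Signatures (|P|; sorted positive RHS coefficients), sorted:
[[2:], [2:], [2:1], [2:1], [2:1], [2:1], [2:1], [2:1], [2:2]]


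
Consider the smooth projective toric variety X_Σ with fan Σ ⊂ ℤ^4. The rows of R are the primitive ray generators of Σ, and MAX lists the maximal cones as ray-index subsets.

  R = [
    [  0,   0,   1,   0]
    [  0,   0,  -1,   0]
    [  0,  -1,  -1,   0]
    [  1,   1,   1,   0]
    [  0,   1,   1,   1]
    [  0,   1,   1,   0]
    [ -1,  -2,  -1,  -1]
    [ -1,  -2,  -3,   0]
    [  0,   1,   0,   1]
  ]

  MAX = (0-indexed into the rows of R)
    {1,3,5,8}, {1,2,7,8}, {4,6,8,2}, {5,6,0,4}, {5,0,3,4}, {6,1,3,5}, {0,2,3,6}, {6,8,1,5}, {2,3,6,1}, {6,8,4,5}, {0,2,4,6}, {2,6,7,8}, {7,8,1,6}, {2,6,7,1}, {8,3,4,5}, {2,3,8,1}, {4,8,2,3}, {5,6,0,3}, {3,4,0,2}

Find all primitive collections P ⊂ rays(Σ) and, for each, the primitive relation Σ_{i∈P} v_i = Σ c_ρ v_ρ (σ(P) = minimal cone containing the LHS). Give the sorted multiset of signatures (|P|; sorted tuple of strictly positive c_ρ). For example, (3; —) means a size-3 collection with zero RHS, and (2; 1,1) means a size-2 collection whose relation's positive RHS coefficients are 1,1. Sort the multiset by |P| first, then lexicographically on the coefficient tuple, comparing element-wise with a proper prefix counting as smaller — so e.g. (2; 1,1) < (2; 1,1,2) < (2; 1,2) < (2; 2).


The 11 primitive collections of Σ (r=9, n=4):

  • {0,1}:  v_{0} + v_{1} = 0  ⇒ sig = (2; —)
  • {2,5}:  v_{2} + v_{5} = 0  ⇒ sig = (2; —)
  • {0,8}:  v_{0} + v_{8} = v_{4}  ⇒ sig = (2; 1)
  • {1,4}:  v_{1} + v_{4} = v_{8}  ⇒ sig = (2; 1)
  • {3,7}:  v_{3} + v_{7} = v_{1} + v_{2}  ⇒ sig = (2; 1,1)
  • {0,7}:  v_{0} + v_{7} = v_{2} + v_{6} + v_{8}  ⇒ sig = (2; 1,1,1)
  • {5,7}:  v_{5} + v_{7} = v_{1} + v_{6} + v_{8}  ⇒ sig = (2; 1,1,1)
  • {4,7}:  v_{4} + v_{7} = v_{2} + v_{6} + 2·v_{8}  ⇒ sig = (2; 1,1,2)
  • {3,6,8}:  v_{3} + v_{6} + v_{8} = 0  ⇒ sig = (3; —)
  • {3,4,6}:  v_{3} + v_{4} + v_{6} = v_{0}  ⇒ sig = (3; 1)
  • {1,2,6,8}:  v_{1} + v_{2} + v_{6} + v_{8} = v_{7}  ⇒ sig = (4; 1)

so the primitive-relation signature multiset is
[(2; —), (2; —), (2; 1), (2; 1), (2; 1,1), (2; 1,1,1), (2; 1,1,1), (2; 1,1,2), (3; —), (3; 1), (4; 1)]


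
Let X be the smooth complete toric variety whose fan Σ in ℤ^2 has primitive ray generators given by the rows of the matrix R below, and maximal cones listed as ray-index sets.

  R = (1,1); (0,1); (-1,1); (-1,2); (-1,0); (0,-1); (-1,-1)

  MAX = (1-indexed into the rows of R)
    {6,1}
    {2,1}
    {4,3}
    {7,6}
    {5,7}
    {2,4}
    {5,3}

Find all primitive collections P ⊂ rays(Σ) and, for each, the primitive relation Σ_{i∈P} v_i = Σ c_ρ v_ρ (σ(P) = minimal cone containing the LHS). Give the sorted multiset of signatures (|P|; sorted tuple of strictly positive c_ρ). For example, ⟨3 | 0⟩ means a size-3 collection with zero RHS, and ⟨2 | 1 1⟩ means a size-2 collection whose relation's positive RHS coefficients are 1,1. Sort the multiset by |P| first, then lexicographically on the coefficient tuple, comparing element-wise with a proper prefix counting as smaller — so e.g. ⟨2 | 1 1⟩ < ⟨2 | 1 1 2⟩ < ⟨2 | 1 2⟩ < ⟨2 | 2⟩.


Minimal non-faces — 14 found among 7 rays, 7 max cones:

  {1,7}:  v_{1} + v_{7} = 0  →  sig = ⟨2 | 0⟩
  {2,6}:  v_{2} + v_{6} = 0  →  sig = ⟨2 | 0⟩
  {1,5}:  v_{1} + v_{5} = v_{2}  →  sig = ⟨2 | 1⟩
  {2,3}:  v_{2} + v_{3} = v_{4}  →  sig = ⟨2 | 1⟩
  {2,5}:  v_{2} + v_{5} = v_{3}  →  sig = ⟨2 | 1⟩
  {2,7}:  v_{2} + v_{7} = v_{5}  →  sig = ⟨2 | 1⟩
  {3,6}:  v_{3} + v_{6} = v_{5}  →  sig = ⟨2 | 1⟩
  {4,6}:  v_{4} + v_{6} = v_{3}  →  sig = ⟨2 | 1⟩
  {5,6}:  v_{5} + v_{6} = v_{7}  →  sig = ⟨2 | 1⟩
  {4,7}:  v_{4} + v_{7} = v_{3} + v_{5}  →  sig = ⟨2 | 1 1⟩
  {1,3}:  v_{1} + v_{3} = 2·v_{2}  →  sig = ⟨2 | 2⟩
  {3,7}:  v_{3} + v_{7} = 2·v_{5}  →  sig = ⟨2 | 2⟩
  {4,5}:  v_{4} + v_{5} = 2·v_{3}  →  sig = ⟨2 | 2⟩
  {1,4}:  v_{1} + v_{4} = 3·v_{2}  →  sig = ⟨2 | 3⟩

Signatures (|P|; sorted positive RHS coefficients), sorted:
    |P|=2: 14 collections, coeffs (), (), (1), (1), (1), (1), (1), (1), (1), (1,1), (2), (2), (2), (3)


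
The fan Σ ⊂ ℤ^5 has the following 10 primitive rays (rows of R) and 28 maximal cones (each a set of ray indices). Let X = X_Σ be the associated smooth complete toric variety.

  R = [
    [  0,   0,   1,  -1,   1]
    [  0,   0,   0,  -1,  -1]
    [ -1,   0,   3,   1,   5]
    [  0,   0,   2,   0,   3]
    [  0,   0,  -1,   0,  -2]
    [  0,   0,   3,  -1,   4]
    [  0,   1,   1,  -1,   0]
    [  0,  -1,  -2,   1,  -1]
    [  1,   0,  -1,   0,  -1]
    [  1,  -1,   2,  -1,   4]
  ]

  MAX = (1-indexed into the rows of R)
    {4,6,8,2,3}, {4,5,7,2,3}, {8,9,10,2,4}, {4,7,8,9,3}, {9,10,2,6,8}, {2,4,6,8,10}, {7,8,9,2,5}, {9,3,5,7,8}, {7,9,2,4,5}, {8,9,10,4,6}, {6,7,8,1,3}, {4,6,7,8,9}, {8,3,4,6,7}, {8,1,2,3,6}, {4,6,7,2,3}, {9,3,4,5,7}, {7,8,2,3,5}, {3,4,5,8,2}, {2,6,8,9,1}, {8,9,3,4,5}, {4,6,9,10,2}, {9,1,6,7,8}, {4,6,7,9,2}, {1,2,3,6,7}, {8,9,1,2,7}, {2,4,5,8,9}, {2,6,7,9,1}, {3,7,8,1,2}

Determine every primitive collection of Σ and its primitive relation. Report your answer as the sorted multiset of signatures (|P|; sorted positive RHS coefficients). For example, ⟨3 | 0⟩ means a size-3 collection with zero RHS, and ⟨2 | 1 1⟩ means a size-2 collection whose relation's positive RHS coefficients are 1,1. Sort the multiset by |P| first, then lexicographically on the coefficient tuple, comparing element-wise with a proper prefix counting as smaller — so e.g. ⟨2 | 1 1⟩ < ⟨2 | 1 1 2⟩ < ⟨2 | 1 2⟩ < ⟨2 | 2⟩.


Primitive collections (14):

  {1,4}:  v_{1} + v_{4} = v_{6}  ⇒ sig = ⟨2 | 1⟩
  {1,5}:  v_{1} + v_{5} = v_{2}  ⇒ sig = ⟨2 | 1⟩
  {5,6}:  v_{5} + v_{6} = v_{2} + v_{4}  ⇒ sig = ⟨2 | 1 1⟩
  {7,10}:  v_{7} + v_{10} = v_{1} + v_{6} + v_{9}  ⇒ sig = ⟨2 | 1 1 1⟩
  {1,10}:  v_{1} + v_{10} = v_{2} + 2·v_{6} + v_{8} + v_{9}  ⇒ sig = ⟨2 | 1 1 1 2⟩
  {3,10}:  v_{3} + v_{10} = 2·v_{4} + v_{6} + v_{8}  ⇒ sig = ⟨2 | 1 1 2⟩
  {5,10}:  v_{5} + v_{10} = 2·v_{2} + 2·v_{4} + v_{8} + v_{9}  ⇒ sig = ⟨2 | 1 1 2 2⟩
  {2,3,9}:  v_{2} + v_{3} + v_{9} = v_{4}  ⇒ sig = ⟨3 | 1⟩
  {1,3,9}:  v_{1} + v_{3} + v_{9} = 2·v_{4} + v_{7} + v_{8}  ⇒ sig = ⟨3 | 1 1 2⟩
  {3,6,9}:  v_{3} + v_{6} + v_{9} = 3·v_{4} + v_{7} + v_{8}  ⇒ sig = ⟨3 | 1 1 3⟩
  {4,5,7,8}:  v_{4} + v_{5} + v_{7} + v_{8} = 0  ⇒ sig = ⟨4 | 0⟩
  {2,4,7,8}:  v_{2} + v_{4} + v_{7} + v_{8} = v_{1}  ⇒ sig = ⟨4 | 1⟩
  {2,6,7,8}:  v_{2} + v_{6} + v_{7} + v_{8} = 2·v_{1}  ⇒ sig = ⟨4 | 2⟩
  {2,4,6,8,9}:  v_{2} + v_{4} + v_{6} + v_{8} + v_{9} = v_{10}  ⇒ sig = ⟨5 | 1⟩

Signatures (|P|; sorted positive RHS coefficients), sorted:
    ⟨2 | 1⟩
    ⟨2 | 1⟩
    ⟨2 | 1 1⟩
    ⟨2 | 1 1 1⟩
    ⟨2 | 1 1 1 2⟩
    ⟨2 | 1 1 2⟩
    ⟨2 | 1 1 2 2⟩
    ⟨3 | 1⟩
    ⟨3 | 1 1 2⟩
    ⟨3 | 1 1 3⟩
    ⟨4 | 0⟩
    ⟨4 | 1⟩
    ⟨4 | 2⟩
    ⟨5 | 1⟩


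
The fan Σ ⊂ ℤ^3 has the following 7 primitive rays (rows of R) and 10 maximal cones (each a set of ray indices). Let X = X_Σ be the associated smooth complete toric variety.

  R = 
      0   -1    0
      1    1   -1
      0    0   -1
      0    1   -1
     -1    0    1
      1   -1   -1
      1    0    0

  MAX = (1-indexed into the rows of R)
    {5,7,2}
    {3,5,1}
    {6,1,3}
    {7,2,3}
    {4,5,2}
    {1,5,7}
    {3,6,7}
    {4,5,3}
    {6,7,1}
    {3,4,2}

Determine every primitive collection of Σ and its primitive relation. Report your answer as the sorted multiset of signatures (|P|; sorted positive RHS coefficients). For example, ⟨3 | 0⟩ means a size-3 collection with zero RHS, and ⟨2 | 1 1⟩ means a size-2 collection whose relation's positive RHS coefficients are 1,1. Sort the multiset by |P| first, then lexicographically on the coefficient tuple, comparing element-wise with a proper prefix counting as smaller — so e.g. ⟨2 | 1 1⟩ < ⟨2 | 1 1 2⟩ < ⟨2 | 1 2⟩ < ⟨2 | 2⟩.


9 collections generate NE(X_Σ); each relation:

  P={1,4}:  v_{1} + v_{4} = v_{3} — sig = ⟨2 | 1⟩
  P={4,7}:  v_{4} + v_{7} = v_{2} — sig = ⟨2 | 1⟩
  P={5,6}:  v_{5} + v_{6} = v_{1} — sig = ⟨2 | 1⟩
  P={1,2}:  v_{1} + v_{2} = v_{3} + v_{7} — sig = ⟨2 | 1 1⟩
  P={4,6}:  v_{4} + v_{6} = 2·v_{3} + v_{7} — sig = ⟨2 | 1 2⟩
  P={2,6}:  v_{2} + v_{6} = 2·v_{3} + 2·v_{7} — sig = ⟨2 | 2 2⟩
  P={3,5,7}:  v_{3} + v_{5} + v_{7} = 0 — sig = ⟨3 | 0⟩
  P={1,3,7}:  v_{1} + v_{3} + v_{7} = v_{6} — sig = ⟨3 | 1⟩
  P={2,3,5}:  v_{2} + v_{3} + v_{5} = v_{4} — sig = ⟨3 | 1⟩

Signatures (|P|; sorted positive RHS coefficients), sorted:
[⟨2 | 1⟩, ⟨2 | 1⟩, ⟨2 | 1⟩, ⟨2 | 1 1⟩, ⟨2 | 1 2⟩, ⟨2 | 2 2⟩, ⟨3 | 0⟩, ⟨3 | 1⟩, ⟨3 | 1⟩]


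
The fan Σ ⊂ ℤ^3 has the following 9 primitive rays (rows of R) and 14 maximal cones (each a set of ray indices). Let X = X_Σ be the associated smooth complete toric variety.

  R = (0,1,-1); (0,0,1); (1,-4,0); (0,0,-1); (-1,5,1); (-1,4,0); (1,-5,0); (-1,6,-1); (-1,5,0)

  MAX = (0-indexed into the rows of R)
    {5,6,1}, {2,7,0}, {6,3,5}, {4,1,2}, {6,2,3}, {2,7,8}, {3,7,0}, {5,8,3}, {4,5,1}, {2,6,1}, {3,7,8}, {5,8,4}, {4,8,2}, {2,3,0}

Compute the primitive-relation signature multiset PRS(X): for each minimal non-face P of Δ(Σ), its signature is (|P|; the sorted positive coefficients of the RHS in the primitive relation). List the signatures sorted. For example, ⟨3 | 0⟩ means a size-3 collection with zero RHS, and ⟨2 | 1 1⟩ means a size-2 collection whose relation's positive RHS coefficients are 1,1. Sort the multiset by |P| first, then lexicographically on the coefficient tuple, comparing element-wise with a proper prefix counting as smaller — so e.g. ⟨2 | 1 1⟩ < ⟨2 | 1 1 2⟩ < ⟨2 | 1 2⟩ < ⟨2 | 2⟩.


|primitive collections| = 17. Relations:

  P={1,3}:  v_{1} + v_{3} = 0  ⇒ sig = ⟨2 | 0⟩
  P={2,5}:  v_{2} + v_{5} = 0  ⇒ sig = ⟨2 | 0⟩
  P={6,8}:  v_{6} + v_{8} = 0  ⇒ sig = ⟨2 | 0⟩
  P={0,8}:  v_{0} + v_{8} = v_{7}  ⇒ sig = ⟨2 | 1⟩
  P={1,8}:  v_{1} + v_{8} = v_{4}  ⇒ sig = ⟨2 | 1⟩
  P={3,4}:  v_{3} + v_{4} = v_{8}  ⇒ sig = ⟨2 | 1⟩
  P={4,6}:  v_{4} + v_{6} = v_{1}  ⇒ sig = ⟨2 | 1⟩
  P={6,7}:  v_{6} + v_{7} = v_{0}  ⇒ sig = ⟨2 | 1⟩
  P={0,1}:  v_{0} + v_{1} = v_{2} + v_{8}  ⇒ sig = ⟨2 | 1 1⟩
  P={0,5}:  v_{0} + v_{5} = v_{3} + v_{8}  ⇒ sig = ⟨2 | 1 1⟩
  P={0,6}:  v_{0} + v_{6} = v_{2} + v_{3}  ⇒ sig = ⟨2 | 1 1⟩
  P={0,4}:  v_{0} + v_{4} = v_{2} + 2·v_{8}  ⇒ sig = ⟨2 | 1 2⟩
  P={1,7}:  v_{1} + v_{7} = v_{2} + 2·v_{8}  ⇒ sig = ⟨2 | 1 2⟩
  P={5,7}:  v_{5} + v_{7} = v_{3} + 2·v_{8}  ⇒ sig = ⟨2 | 1 2⟩
  P={4,7}:  v_{4} + v_{7} = v_{2} + 3·v_{8}  ⇒ sig = ⟨2 | 1 3⟩
  P={2,3,8}:  v_{2} + v_{3} + v_{8} = v_{0}  ⇒ sig = ⟨3 | 1⟩
  P={2,3,7}:  v_{2} + v_{3} + v_{7} = 2·v_{0}  ⇒ sig = ⟨3 | 2⟩

Signatures (|P|; sorted positive RHS coefficients), sorted:
[⟨2 | 0⟩, ⟨2 | 0⟩, ⟨2 | 0⟩, ⟨2 | 1⟩, ⟨2 | 1⟩, ⟨2 | 1⟩, ⟨2 | 1⟩, ⟨2 | 1⟩, ⟨2 | 1 1⟩, ⟨2 | 1 1⟩, ⟨2 | 1 1⟩, ⟨2 | 1 2⟩, ⟨2 | 1 2⟩, ⟨2 | 1 2⟩, ⟨2 | 1 3⟩, ⟨3 | 1⟩, ⟨3 | 2⟩]
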